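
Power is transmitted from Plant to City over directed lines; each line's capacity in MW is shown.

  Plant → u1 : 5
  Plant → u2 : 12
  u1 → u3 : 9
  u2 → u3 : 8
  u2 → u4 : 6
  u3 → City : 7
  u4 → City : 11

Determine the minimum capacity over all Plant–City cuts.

13

Augment Plant→u1→u3→City: bottleneck 5, flow now 5.
Augment Plant→u2→u3→City: bottleneck 2, flow now 7.
Augment Plant→u2→u4→City: bottleneck 6, flow now 13.
No augmenting path remains; maximum flow = 13.
By max-flow min-cut, the minimum cut capacity equals the max flow.
In the residual graph, reachable from Plant: {Plant, u1, u2, u3}.
Min-cut edges: u2→u4 (6), u3→City (7); capacity 6 + 7 = 13.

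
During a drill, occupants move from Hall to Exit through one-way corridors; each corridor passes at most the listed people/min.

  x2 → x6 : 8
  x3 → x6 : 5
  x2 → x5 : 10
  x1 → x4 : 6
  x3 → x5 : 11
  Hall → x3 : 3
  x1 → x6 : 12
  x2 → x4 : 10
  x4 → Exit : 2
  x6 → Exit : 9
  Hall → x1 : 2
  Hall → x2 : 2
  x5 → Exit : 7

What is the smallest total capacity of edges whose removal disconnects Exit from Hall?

7

Augment Hall→x1→x4→Exit: bottleneck 2, flow now 2.
Augment Hall→x2→x5→Exit: bottleneck 2, flow now 4.
Augment Hall→x3→x5→Exit: bottleneck 3, flow now 7.
No augmenting path remains; maximum flow = 7.
By max-flow min-cut, the minimum cut capacity equals the max flow.
In the residual graph, reachable from Hall: {Hall}.
Min-cut edges: Hall→x1 (2), Hall→x2 (2), Hall→x3 (3); capacity 2 + 2 + 3 = 7.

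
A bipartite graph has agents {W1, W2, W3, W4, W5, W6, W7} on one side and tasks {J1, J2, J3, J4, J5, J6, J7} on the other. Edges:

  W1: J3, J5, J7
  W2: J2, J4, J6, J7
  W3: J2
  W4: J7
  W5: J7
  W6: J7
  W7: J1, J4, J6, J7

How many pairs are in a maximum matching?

5

Unit-capacity flow: source→left, listed edges, right→sink; max matching = max flow.
Augmenting path W1→J3 (+1); matched 1.
Augmenting path W2→J2 (+1); matched 2.
Augmenting path W4→J7 (+1); matched 3.
Augmenting path W7→J1 (+1); matched 4.
Augmenting path W3→J2→W2→J4 (+1); matched 5.
No augmenting path remains; maximum matching = 5.
König certificate: {W1, W2, W3, W7, J7} is a vertex cover of size 5 (every listed pair touches it), so no matching can be larger.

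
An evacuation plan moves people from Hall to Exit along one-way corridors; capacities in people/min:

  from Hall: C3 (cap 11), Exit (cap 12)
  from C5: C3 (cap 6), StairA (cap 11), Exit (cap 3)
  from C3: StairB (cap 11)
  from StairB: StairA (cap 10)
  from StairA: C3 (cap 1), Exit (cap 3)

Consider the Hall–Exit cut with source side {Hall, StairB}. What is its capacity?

Edges leaving {Hall, StairB}: Hall→C3 (11), Hall→Exit (12), StairB→StairA (10).
Cut capacity = 11 + 12 + 10 = 33.

33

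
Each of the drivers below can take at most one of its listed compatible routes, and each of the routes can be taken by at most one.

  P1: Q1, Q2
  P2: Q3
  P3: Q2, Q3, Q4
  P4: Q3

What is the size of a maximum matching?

Unit-capacity flow: source→left, listed edges, right→sink; max matching = max flow.
Augmenting path P1→Q1 (+1); matched 1.
Augmenting path P2→Q3 (+1); matched 2.
Augmenting path P3→Q2 (+1); matched 3.
No augmenting path remains; maximum matching = 3.
König certificate: {P1, P3, Q3} is a vertex cover of size 3 (every listed pair touches it), so no matching can be larger.

3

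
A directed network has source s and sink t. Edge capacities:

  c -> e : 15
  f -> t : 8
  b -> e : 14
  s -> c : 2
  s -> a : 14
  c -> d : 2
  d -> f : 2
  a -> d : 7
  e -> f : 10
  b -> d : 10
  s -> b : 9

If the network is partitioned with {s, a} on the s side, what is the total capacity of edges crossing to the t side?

Edges leaving {s, a}: s→b (9), s→c (2), a→d (7).
Cut capacity = 9 + 2 + 7 = 18.

18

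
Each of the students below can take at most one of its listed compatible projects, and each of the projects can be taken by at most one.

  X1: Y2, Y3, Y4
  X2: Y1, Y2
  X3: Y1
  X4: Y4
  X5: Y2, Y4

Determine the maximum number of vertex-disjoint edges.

Unit-capacity flow: source→left, listed edges, right→sink; max matching = max flow.
Augmenting path X1→Y2 (+1); matched 1.
Augmenting path X2→Y1 (+1); matched 2.
Augmenting path X4→Y4 (+1); matched 3.
Augmenting path X5→Y2→X1→Y3 (+1); matched 4.
No augmenting path remains; maximum matching = 4.
König certificate: {X1, Y1, Y2, Y4} is a vertex cover of size 4 (every listed pair touches it), so no matching can be larger.

4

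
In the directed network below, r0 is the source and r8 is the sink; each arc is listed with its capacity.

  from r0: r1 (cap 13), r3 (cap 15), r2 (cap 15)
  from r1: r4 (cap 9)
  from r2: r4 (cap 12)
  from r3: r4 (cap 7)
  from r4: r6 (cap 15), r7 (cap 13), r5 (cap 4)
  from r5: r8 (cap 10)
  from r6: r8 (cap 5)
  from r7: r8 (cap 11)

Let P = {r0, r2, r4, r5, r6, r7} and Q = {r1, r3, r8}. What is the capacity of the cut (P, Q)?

Edges leaving {r0, r2, r4, r5, r6, r7}: r0→r1 (13), r0→r3 (15), r5→r8 (10), r6→r8 (5), r7→r8 (11).
Cut capacity = 13 + 15 + 10 + 5 + 11 = 54.

54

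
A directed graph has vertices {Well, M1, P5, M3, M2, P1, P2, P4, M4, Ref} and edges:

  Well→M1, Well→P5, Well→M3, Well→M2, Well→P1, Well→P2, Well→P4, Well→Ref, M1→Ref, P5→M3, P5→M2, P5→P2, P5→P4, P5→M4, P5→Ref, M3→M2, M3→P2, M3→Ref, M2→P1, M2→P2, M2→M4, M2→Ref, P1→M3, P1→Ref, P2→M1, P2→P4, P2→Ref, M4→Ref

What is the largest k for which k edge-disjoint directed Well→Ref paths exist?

Assign every edge capacity 1; by Menger, the answer equals the max flow.
Path Well→Ref (+1); total 1.
Path Well→M1→Ref (+1); total 2.
Path Well→P5→Ref (+1); total 3.
Path Well→M3→Ref (+1); total 4.
Path Well→M2→Ref (+1); total 5.
Path Well→P1→Ref (+1); total 6.
Path Well→P2→Ref (+1); total 7.
No residual Well→Ref path; max flow = 7.
Certifying cut of size 7: {Well→M1, Well→M2, Well→M3, Well→P1, Well→P2, Well→P5, Well→Ref}.

7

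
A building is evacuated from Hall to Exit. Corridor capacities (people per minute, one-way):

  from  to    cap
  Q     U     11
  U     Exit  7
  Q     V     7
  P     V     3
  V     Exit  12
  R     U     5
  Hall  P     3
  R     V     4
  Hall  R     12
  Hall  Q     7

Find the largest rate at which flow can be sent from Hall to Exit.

19

Augment Hall→P→V→Exit: bottleneck 3, flow now 3.
Augment Hall→Q→U→Exit: bottleneck 7, flow now 10.
Augment Hall→R→V→Exit: bottleneck 4, flow now 14.
Augment Hall→R→U→Q→V→Exit: bottleneck 5, flow now 19. (uses reverse residual edge)
No augmenting path remains; maximum flow = 19.
In the residual graph, reachable from Hall: {Hall, R}.
Min-cut edges: Hall→P (3), Hall→Q (7), R→U (5), R→V (4); capacity 3 + 7 + 5 + 4 = 19.
This cut is saturated, so no flow can exceed 19.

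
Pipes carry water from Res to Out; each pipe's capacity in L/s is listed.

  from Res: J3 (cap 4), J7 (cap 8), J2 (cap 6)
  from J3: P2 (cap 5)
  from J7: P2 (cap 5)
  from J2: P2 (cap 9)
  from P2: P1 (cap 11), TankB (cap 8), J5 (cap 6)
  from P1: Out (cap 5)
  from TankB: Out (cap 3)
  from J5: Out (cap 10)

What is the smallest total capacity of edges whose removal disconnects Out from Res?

Augment Res→J3→P2→P1→Out: bottleneck 4, flow now 4.
Augment Res→J7→P2→P1→Out: bottleneck 1, flow now 5.
Augment Res→J7→P2→TankB→Out: bottleneck 3, flow now 8.
Augment Res→J7→P2→J5→Out: bottleneck 1, flow now 9.
Augment Res→J2→P2→J5→Out: bottleneck 5, flow now 14.
No augmenting path remains; maximum flow = 14.
By max-flow min-cut, the minimum cut capacity equals the max flow.
In the residual graph, reachable from Res: {Res, J3, J7, J2, P2, P1, TankB}.
Min-cut edges: P2→J5 (6), P1→Out (5), TankB→Out (3); capacity 6 + 5 + 3 = 14.

14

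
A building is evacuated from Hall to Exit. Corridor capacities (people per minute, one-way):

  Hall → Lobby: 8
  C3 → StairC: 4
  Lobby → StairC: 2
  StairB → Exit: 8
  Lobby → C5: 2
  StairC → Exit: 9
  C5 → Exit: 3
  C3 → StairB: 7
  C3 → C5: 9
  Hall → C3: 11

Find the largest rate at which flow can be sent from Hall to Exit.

Augment Hall→Lobby→StairC→Exit: bottleneck 2, flow now 2.
Augment Hall→Lobby→C5→Exit: bottleneck 2, flow now 4.
Augment Hall→C3→StairC→Exit: bottleneck 4, flow now 8.
Augment Hall→C3→StairB→Exit: bottleneck 7, flow now 15.
No augmenting path remains; maximum flow = 15.
In the residual graph, reachable from Hall: {Hall, Lobby}.
Min-cut edges: Hall→C3 (11), Lobby→StairC (2), Lobby→C5 (2); capacity 11 + 2 + 2 = 15.
This cut is saturated, so no flow can exceed 15.

15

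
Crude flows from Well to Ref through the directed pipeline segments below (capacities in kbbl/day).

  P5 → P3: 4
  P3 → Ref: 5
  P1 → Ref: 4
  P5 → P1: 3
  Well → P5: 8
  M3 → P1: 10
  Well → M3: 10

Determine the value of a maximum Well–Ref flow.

Augment Well→P5→P3→Ref: bottleneck 4, flow now 4.
Augment Well→P5→P1→Ref: bottleneck 3, flow now 7.
Augment Well→M3→P1→Ref: bottleneck 1, flow now 8.
No augmenting path remains; maximum flow = 8.
In the residual graph, reachable from Well: {Well, P5, M3, P1}.
Min-cut edges: P5→P3 (4), P1→Ref (4); capacity 4 + 4 = 8.
This cut is saturated, so no flow can exceed 8.

8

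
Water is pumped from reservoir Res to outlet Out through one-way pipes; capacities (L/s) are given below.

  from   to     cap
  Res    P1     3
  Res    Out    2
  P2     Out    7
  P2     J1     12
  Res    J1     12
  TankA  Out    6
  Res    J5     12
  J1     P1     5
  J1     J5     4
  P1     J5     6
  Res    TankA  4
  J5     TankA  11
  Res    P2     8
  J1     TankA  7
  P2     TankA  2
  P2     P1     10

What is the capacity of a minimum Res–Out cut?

15

Augment Res→Out: bottleneck 2, flow now 2.
Augment Res→P2→Out: bottleneck 7, flow now 9.
Augment Res→TankA→Out: bottleneck 4, flow now 13.
Augment Res→P2→TankA→Out: bottleneck 1, flow now 14.
Augment Res→J1→TankA→Out: bottleneck 1, flow now 15.
No augmenting path remains; maximum flow = 15.
By max-flow min-cut, the minimum cut capacity equals the max flow.
In the residual graph, reachable from Res: {Res, P2, P1, J1, J5, TankA}.
Min-cut edges: Res→Out (2), P2→Out (7), TankA→Out (6); capacity 2 + 7 + 6 = 15.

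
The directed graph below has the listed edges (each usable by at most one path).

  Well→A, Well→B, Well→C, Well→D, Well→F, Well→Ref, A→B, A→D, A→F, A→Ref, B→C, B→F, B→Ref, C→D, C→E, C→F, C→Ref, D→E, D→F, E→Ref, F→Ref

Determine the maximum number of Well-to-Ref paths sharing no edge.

6

Assign every edge capacity 1; by Menger, the answer equals the max flow.
Path Well→Ref (+1); total 1.
Path Well→A→Ref (+1); total 2.
Path Well→B→Ref (+1); total 3.
Path Well→C→Ref (+1); total 4.
Path Well→F→Ref (+1); total 5.
Path Well→D→E→Ref (+1); total 6.
No residual Well→Ref path; max flow = 6.
Certifying cut of size 6: {Well→A, Well→B, Well→C, Well→D, Well→F, Well→Ref}.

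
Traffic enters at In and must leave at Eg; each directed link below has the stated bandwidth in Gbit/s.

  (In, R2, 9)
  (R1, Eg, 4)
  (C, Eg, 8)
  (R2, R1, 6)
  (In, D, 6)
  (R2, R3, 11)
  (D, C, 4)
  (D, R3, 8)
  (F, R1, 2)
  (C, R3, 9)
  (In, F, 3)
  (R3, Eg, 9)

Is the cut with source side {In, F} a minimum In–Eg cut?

Given cut capacity: 9 + 6 + 2 = 17.
Augment In→F→R1→Eg: bottleneck 2, flow now 2.
Augment In→R2→R1→Eg: bottleneck 2, flow now 4.
Augment In→R2→R3→Eg: bottleneck 7, flow now 11.
Augment In→D→C→Eg: bottleneck 4, flow now 15.
Augment In→D→R3→Eg: bottleneck 2, flow now 17.
No augmenting path remains; maximum flow = 17.
Cut capacity 17 equals the max flow, so it is a minimum cut.

Yes — it is a minimum cut (capacity 17).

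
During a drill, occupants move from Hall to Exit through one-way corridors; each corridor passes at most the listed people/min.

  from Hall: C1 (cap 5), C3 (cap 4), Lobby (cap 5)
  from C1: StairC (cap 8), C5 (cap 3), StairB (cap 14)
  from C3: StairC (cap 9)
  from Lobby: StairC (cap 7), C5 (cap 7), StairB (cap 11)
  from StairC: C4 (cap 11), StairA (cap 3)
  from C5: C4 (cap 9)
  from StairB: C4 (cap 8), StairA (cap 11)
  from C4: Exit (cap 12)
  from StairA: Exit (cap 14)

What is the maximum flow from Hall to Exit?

Augment Hall→C1→StairC→C4→Exit: bottleneck 5, flow now 5.
Augment Hall→C3→StairC→C4→Exit: bottleneck 4, flow now 9.
Augment Hall→Lobby→StairC→C4→Exit: bottleneck 2, flow now 11.
Augment Hall→Lobby→StairC→StairA→Exit: bottleneck 3, flow now 14.
No augmenting path remains; maximum flow = 14.
In the residual graph, reachable from Hall: {Hall}.
Min-cut edges: Hall→C1 (5), Hall→C3 (4), Hall→Lobby (5); capacity 5 + 4 + 5 = 14.
This cut is saturated, so no flow can exceed 14.

14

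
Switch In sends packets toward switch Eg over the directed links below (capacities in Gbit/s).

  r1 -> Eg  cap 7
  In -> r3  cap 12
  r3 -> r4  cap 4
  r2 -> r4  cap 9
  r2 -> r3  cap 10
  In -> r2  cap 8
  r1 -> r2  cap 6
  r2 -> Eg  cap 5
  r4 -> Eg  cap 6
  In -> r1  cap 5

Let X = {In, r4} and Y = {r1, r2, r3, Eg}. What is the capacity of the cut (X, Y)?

31

Edges leaving {In, r4}: In→r1 (5), In→r2 (8), In→r3 (12), r4→Eg (6).
Cut capacity = 5 + 8 + 12 + 6 = 31.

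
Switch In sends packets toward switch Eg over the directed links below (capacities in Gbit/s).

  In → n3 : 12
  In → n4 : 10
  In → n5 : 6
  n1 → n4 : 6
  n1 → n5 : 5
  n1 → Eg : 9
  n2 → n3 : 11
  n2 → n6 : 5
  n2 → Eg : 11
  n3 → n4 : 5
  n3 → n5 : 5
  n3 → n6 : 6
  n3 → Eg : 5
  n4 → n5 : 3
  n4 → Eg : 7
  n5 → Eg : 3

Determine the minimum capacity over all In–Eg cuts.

Augment In→n3→Eg: bottleneck 5, flow now 5.
Augment In→n4→Eg: bottleneck 7, flow now 12.
Augment In→n5→Eg: bottleneck 3, flow now 15.
No augmenting path remains; maximum flow = 15.
By max-flow min-cut, the minimum cut capacity equals the max flow.
In the residual graph, reachable from In: {In, n3, n4, n5, n6}.
Min-cut edges: n3→Eg (5), n4→Eg (7), n5→Eg (3); capacity 5 + 7 + 3 = 15.

15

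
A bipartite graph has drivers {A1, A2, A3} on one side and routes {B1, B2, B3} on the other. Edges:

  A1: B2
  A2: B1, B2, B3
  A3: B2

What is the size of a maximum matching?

Unit-capacity flow: source→left, listed edges, right→sink; max matching = max flow.
Augmenting path A1→B2 (+1); matched 1.
Augmenting path A2→B1 (+1); matched 2.
No augmenting path remains; maximum matching = 2.
König certificate: {A2, B2} is a vertex cover of size 2 (every listed pair touches it), so no matching can be larger.

2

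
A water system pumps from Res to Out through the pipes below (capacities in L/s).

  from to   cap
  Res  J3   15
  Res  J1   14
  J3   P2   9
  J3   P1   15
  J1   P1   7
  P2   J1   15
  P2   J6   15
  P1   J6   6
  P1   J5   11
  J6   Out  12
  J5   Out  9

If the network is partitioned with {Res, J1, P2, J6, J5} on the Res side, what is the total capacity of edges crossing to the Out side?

Edges leaving {Res, J1, P2, J6, J5}: Res→J3 (15), J1→P1 (7), J6→Out (12), J5→Out (9).
Cut capacity = 15 + 7 + 12 + 9 = 43.

43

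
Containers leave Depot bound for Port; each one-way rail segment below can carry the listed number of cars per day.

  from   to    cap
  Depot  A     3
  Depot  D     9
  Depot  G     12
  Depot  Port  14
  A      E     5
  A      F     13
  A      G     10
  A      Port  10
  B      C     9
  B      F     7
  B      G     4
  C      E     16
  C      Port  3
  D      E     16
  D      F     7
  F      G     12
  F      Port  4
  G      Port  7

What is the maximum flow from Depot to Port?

28

Augment Depot→Port: bottleneck 14, flow now 14.
Augment Depot→A→Port: bottleneck 3, flow now 17.
Augment Depot→G→Port: bottleneck 7, flow now 24.
Augment Depot→D→F→Port: bottleneck 4, flow now 28.
No augmenting path remains; maximum flow = 28.
In the residual graph, reachable from Depot: {Depot, D, E, F, G}.
Min-cut edges: Depot→A (3), Depot→Port (14), F→Port (4), G→Port (7); capacity 3 + 14 + 4 + 7 = 28.
This cut is saturated, so no flow can exceed 28.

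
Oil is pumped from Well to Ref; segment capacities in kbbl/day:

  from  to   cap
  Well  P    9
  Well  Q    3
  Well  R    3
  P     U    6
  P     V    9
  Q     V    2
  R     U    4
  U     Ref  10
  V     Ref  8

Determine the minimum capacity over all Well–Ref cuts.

Augment Well→P→U→Ref: bottleneck 6, flow now 6.
Augment Well→P→V→Ref: bottleneck 3, flow now 9.
Augment Well→Q→V→Ref: bottleneck 2, flow now 11.
Augment Well→R→U→Ref: bottleneck 3, flow now 14.
No augmenting path remains; maximum flow = 14.
By max-flow min-cut, the minimum cut capacity equals the max flow.
In the residual graph, reachable from Well: {Well, Q}.
Min-cut edges: Well→P (9), Well→R (3), Q→V (2); capacity 9 + 3 + 2 = 14.

14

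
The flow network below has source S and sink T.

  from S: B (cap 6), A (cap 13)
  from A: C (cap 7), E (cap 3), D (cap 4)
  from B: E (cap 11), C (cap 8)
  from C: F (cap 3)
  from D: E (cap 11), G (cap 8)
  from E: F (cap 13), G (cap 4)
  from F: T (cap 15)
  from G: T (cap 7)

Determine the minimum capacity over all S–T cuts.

Augment S→A→C→F→T: bottleneck 3, flow now 3.
Augment S→A→D→G→T: bottleneck 4, flow now 7.
Augment S→A→E→F→T: bottleneck 3, flow now 10.
Augment S→B→E→F→T: bottleneck 6, flow now 16.
No augmenting path remains; maximum flow = 16.
By max-flow min-cut, the minimum cut capacity equals the max flow.
In the residual graph, reachable from S: {S, A, C}.
Min-cut edges: S→B (6), A→D (4), A→E (3), C→F (3); capacity 6 + 4 + 3 + 3 = 16.

16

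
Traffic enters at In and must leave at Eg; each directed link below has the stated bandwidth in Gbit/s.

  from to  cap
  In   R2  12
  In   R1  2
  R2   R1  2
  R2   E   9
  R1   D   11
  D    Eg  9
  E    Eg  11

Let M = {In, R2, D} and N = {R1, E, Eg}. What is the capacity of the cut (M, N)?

22

Edges leaving {In, R2, D}: In→R1 (2), R2→R1 (2), R2→E (9), D→Eg (9).
Cut capacity = 2 + 2 + 9 + 9 = 22.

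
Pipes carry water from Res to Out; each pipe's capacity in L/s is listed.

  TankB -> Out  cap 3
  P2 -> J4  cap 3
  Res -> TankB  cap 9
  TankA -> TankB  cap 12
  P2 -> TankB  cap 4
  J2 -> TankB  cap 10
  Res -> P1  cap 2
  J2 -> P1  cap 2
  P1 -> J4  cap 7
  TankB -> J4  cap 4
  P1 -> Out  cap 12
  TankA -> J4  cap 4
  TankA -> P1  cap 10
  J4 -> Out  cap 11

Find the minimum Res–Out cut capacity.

9

Augment Res→P1→Out: bottleneck 2, flow now 2.
Augment Res→TankB→Out: bottleneck 3, flow now 5.
Augment Res→TankB→J4→Out: bottleneck 4, flow now 9.
No augmenting path remains; maximum flow = 9.
By max-flow min-cut, the minimum cut capacity equals the max flow.
In the residual graph, reachable from Res: {Res, TankB}.
Min-cut edges: Res→P1 (2), TankB→J4 (4), TankB→Out (3); capacity 2 + 4 + 3 = 9.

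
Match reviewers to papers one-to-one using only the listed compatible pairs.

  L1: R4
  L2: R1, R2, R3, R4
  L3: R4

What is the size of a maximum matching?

2

Unit-capacity flow: source→left, listed edges, right→sink; max matching = max flow.
Augmenting path L1→R4 (+1); matched 1.
Augmenting path L2→R1 (+1); matched 2.
No augmenting path remains; maximum matching = 2.
König certificate: {L2, R4} is a vertex cover of size 2 (every listed pair touches it), so no matching can be larger.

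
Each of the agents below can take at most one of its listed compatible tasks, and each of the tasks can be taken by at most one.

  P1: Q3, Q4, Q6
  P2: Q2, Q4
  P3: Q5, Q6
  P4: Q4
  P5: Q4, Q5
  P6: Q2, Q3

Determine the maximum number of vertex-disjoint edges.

5

Unit-capacity flow: source→left, listed edges, right→sink; max matching = max flow.
Augmenting path P1→Q3 (+1); matched 1.
Augmenting path P2→Q2 (+1); matched 2.
Augmenting path P3→Q5 (+1); matched 3.
Augmenting path P4→Q4 (+1); matched 4.
Augmenting path P5→Q5→P3→Q6 (+1); matched 5.
No augmenting path remains; maximum matching = 5.
König certificate: {Q2, Q3, Q4, Q5, Q6} is a vertex cover of size 5 (every listed pair touches it), so no matching can be larger.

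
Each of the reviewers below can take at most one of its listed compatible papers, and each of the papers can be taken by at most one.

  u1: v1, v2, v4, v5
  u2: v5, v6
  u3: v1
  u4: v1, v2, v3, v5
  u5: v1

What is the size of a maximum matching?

4

Unit-capacity flow: source→left, listed edges, right→sink; max matching = max flow.
Augmenting path u1→v1 (+1); matched 1.
Augmenting path u2→v5 (+1); matched 2.
Augmenting path u4→v2 (+1); matched 3.
Augmenting path u3→v1→u1→v4 (+1); matched 4.
No augmenting path remains; maximum matching = 4.
König certificate: {u1, u2, u4, v1} is a vertex cover of size 4 (every listed pair touches it), so no matching can be larger.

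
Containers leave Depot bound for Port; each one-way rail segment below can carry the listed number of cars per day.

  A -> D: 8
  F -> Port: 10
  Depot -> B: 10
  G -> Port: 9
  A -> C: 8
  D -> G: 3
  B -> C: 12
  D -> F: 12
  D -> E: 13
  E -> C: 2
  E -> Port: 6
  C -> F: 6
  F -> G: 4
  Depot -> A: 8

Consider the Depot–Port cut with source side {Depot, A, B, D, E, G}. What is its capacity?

49

Edges leaving {Depot, A, B, D, E, G}: A→C (8), B→C (12), D→F (12), E→C (2), E→Port (6), G→Port (9).
Cut capacity = 8 + 12 + 12 + 2 + 6 + 9 = 49.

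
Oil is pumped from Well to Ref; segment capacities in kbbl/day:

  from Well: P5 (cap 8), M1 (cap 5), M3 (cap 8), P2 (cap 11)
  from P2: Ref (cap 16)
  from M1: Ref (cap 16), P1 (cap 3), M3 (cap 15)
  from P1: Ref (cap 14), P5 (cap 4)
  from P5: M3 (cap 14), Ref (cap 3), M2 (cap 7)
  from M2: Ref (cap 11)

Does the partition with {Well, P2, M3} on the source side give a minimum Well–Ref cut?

Given cut capacity: 5 + 8 + 16 = 29.
Augment Well→P2→Ref: bottleneck 11, flow now 11.
Augment Well→M1→Ref: bottleneck 5, flow now 16.
Augment Well→P5→Ref: bottleneck 3, flow now 19.
Augment Well→P5→M2→Ref: bottleneck 5, flow now 24.
No augmenting path remains; maximum flow = 24.
In the residual graph, reachable from Well: {Well, M3}.
Min-cut edges: Well→P2 (11), Well→M1 (5), Well→P5 (8); capacity 11 + 5 + 8 = 24.
Cut capacity 29 exceeds the max flow 24, so it is not minimum.

No — its capacity is 29, but the minimum cut has capacity 24.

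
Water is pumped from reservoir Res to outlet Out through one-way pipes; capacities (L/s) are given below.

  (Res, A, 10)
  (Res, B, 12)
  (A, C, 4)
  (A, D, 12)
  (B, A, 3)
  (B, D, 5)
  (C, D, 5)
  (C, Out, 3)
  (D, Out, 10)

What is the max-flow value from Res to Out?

Augment Res→A→C→Out: bottleneck 3, flow now 3.
Augment Res→A→D→Out: bottleneck 7, flow now 10.
Augment Res→B→D→Out: bottleneck 3, flow now 13.
No augmenting path remains; maximum flow = 13.
In the residual graph, reachable from Res: {Res, A, B, C, D}.
Min-cut edges: C→Out (3), D→Out (10); capacity 3 + 10 = 13.
This cut is saturated, so no flow can exceed 13.

13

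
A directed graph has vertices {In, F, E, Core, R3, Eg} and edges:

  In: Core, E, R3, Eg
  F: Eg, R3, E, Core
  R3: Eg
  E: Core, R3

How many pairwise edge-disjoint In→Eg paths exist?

2

Assign every edge capacity 1; by Menger, the answer equals the max flow.
Path In→Eg (+1); total 1.
Path In→R3→Eg (+1); total 2.
No residual In→Eg path; max flow = 2.
Certifying cut of size 2: {In→Eg, R3→Eg}.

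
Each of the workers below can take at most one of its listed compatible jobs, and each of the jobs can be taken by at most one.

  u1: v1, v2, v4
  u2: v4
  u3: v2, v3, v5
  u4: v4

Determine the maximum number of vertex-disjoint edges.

3

Unit-capacity flow: source→left, listed edges, right→sink; max matching = max flow.
Augmenting path u1→v1 (+1); matched 1.
Augmenting path u2→v4 (+1); matched 2.
Augmenting path u3→v2 (+1); matched 3.
No augmenting path remains; maximum matching = 3.
König certificate: {u1, u3, v4} is a vertex cover of size 3 (every listed pair touches it), so no matching can be larger.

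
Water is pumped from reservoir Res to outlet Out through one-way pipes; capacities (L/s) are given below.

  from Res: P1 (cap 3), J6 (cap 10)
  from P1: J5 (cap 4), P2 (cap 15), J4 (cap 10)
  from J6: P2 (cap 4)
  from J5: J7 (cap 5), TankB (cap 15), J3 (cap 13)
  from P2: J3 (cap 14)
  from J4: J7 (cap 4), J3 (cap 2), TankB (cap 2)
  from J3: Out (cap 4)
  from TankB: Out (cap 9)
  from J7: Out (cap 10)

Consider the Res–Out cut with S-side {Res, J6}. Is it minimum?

Given cut capacity: 3 + 4 = 7.
Augment Res→P1→J5→J3→Out: bottleneck 3, flow now 3.
Augment Res→J6→P2→J3→Out: bottleneck 1, flow now 4.
Augment Res→J6→P2→J3→J5→TankB→Out: bottleneck 3, flow now 7. (uses reverse residual edge)
No augmenting path remains; maximum flow = 7.
Cut capacity 7 equals the max flow, so it is a minimum cut.

Yes — it is a minimum cut (capacity 7).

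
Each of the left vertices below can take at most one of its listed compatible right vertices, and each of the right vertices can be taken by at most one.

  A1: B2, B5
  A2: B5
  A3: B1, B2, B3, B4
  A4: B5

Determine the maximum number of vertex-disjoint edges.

Unit-capacity flow: source→left, listed edges, right→sink; max matching = max flow.
Augmenting path A1→B2 (+1); matched 1.
Augmenting path A2→B5 (+1); matched 2.
Augmenting path A3→B1 (+1); matched 3.
No augmenting path remains; maximum matching = 3.
König certificate: {A1, A3, B5} is a vertex cover of size 3 (every listed pair touches it), so no matching can be larger.

3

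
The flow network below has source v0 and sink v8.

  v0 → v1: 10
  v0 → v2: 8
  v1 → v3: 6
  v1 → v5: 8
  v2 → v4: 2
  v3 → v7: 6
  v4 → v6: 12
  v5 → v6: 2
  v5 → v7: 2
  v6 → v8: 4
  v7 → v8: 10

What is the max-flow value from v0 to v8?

12

Augment v0→v1→v3→v7→v8: bottleneck 6, flow now 6.
Augment v0→v1→v5→v6→v8: bottleneck 2, flow now 8.
Augment v0→v1→v5→v7→v8: bottleneck 2, flow now 10.
Augment v0→v2→v4→v6→v8: bottleneck 2, flow now 12.
No augmenting path remains; maximum flow = 12.
In the residual graph, reachable from v0: {v0, v2}.
Min-cut edges: v0→v1 (10), v2→v4 (2); capacity 10 + 2 = 12.
This cut is saturated, so no flow can exceed 12.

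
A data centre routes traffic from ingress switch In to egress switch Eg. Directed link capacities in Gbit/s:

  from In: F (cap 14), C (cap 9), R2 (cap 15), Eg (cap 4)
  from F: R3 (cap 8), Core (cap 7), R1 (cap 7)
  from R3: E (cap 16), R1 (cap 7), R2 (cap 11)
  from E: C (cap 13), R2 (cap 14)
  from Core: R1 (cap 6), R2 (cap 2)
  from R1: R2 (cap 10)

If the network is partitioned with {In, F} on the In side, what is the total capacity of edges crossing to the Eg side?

Edges leaving {In, F}: In→C (9), In→R2 (15), In→Eg (4), F→R3 (8), F→Core (7), F→R1 (7).
Cut capacity = 9 + 15 + 4 + 8 + 7 + 7 = 50.

50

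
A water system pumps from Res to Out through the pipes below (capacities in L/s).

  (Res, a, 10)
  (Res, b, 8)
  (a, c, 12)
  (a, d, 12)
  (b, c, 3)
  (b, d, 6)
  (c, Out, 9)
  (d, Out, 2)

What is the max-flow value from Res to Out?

11

Augment Res→a→c→Out: bottleneck 9, flow now 9.
Augment Res→a→d→Out: bottleneck 1, flow now 10.
Augment Res→b→d→Out: bottleneck 1, flow now 11.
No augmenting path remains; maximum flow = 11.
In the residual graph, reachable from Res: {Res, a, b, c, d}.
Min-cut edges: c→Out (9), d→Out (2); capacity 9 + 2 = 11.
This cut is saturated, so no flow can exceed 11.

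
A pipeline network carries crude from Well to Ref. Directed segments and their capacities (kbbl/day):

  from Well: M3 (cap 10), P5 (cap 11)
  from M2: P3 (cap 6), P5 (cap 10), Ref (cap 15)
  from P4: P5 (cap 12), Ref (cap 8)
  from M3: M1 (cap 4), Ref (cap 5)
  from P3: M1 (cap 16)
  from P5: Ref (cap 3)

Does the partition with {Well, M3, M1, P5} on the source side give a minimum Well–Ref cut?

Given cut capacity: 5 + 3 = 8.
Augment Well→M3→Ref: bottleneck 5, flow now 5.
Augment Well→P5→Ref: bottleneck 3, flow now 8.
No augmenting path remains; maximum flow = 8.
Cut capacity 8 equals the max flow, so it is a minimum cut.

Yes — it is a minimum cut (capacity 8).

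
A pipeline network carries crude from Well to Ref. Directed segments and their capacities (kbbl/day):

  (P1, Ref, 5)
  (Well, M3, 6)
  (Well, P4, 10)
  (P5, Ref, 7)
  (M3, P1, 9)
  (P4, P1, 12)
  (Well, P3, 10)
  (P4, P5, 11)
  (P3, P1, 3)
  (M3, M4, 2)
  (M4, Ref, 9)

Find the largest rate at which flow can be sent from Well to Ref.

Augment Well→M3→M4→Ref: bottleneck 2, flow now 2.
Augment Well→M3→P1→Ref: bottleneck 4, flow now 6.
Augment Well→P3→P1→Ref: bottleneck 1, flow now 7.
Augment Well→P4→P5→Ref: bottleneck 7, flow now 14.
No augmenting path remains; maximum flow = 14.
In the residual graph, reachable from Well: {Well, M3, P3, P4, P5, P1}.
Min-cut edges: M3→M4 (2), P5→Ref (7), P1→Ref (5); capacity 2 + 7 + 5 = 14.
This cut is saturated, so no flow can exceed 14.

14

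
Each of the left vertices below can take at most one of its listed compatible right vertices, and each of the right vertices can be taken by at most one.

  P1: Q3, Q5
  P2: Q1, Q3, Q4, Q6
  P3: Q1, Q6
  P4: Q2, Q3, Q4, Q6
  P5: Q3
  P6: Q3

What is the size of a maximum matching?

5

Unit-capacity flow: source→left, listed edges, right→sink; max matching = max flow.
Augmenting path P1→Q3 (+1); matched 1.
Augmenting path P2→Q1 (+1); matched 2.
Augmenting path P3→Q6 (+1); matched 3.
Augmenting path P4→Q2 (+1); matched 4.
Augmenting path P5→Q3→P1→Q5 (+1); matched 5.
No augmenting path remains; maximum matching = 5.
König certificate: {P1, P2, P3, P4, Q3} is a vertex cover of size 5 (every listed pair touches it), so no matching can be larger.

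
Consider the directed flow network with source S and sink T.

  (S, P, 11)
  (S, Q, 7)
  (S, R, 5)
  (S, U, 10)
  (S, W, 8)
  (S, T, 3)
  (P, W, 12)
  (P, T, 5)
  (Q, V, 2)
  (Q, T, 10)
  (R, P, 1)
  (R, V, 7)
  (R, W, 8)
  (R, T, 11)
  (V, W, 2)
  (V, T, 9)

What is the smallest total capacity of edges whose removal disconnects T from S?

Augment S→T: bottleneck 3, flow now 3.
Augment S→P→T: bottleneck 5, flow now 8.
Augment S→Q→T: bottleneck 7, flow now 15.
Augment S→R→T: bottleneck 5, flow now 20.
No augmenting path remains; maximum flow = 20.
By max-flow min-cut, the minimum cut capacity equals the max flow.
In the residual graph, reachable from S: {S, P, U, W}.
Min-cut edges: S→Q (7), S→R (5), S→T (3), P→T (5); capacity 7 + 5 + 3 + 5 = 20.

20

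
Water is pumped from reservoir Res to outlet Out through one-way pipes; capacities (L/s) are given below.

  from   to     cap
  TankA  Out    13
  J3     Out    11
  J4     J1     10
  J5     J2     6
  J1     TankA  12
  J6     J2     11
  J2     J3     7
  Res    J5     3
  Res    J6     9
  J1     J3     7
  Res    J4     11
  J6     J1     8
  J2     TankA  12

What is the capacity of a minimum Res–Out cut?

22

Augment Res→J5→J2→TankA→Out: bottleneck 3, flow now 3.
Augment Res→J4→J1→TankA→Out: bottleneck 10, flow now 13.
Augment Res→J6→J1→J3→Out: bottleneck 7, flow now 20.
Augment Res→J6→J2→J3→Out: bottleneck 2, flow now 22.
No augmenting path remains; maximum flow = 22.
By max-flow min-cut, the minimum cut capacity equals the max flow.
In the residual graph, reachable from Res: {Res, J4}.
Min-cut edges: Res→J5 (3), Res→J6 (9), J4→J1 (10); capacity 3 + 9 + 10 = 22.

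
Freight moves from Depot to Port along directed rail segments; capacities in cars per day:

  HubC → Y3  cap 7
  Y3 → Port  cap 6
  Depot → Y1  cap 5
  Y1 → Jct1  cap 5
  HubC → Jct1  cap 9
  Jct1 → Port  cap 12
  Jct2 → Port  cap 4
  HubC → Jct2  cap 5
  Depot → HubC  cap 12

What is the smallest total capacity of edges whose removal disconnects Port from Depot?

17

Augment Depot→HubC→Y3→Port: bottleneck 6, flow now 6.
Augment Depot→HubC→Jct2→Port: bottleneck 4, flow now 10.
Augment Depot→HubC→Jct1→Port: bottleneck 2, flow now 12.
Augment Depot→Y1→Jct1→Port: bottleneck 5, flow now 17.
No augmenting path remains; maximum flow = 17.
By max-flow min-cut, the minimum cut capacity equals the max flow.
In the residual graph, reachable from Depot: {Depot}.
Min-cut edges: Depot→HubC (12), Depot→Y1 (5); capacity 12 + 5 = 17.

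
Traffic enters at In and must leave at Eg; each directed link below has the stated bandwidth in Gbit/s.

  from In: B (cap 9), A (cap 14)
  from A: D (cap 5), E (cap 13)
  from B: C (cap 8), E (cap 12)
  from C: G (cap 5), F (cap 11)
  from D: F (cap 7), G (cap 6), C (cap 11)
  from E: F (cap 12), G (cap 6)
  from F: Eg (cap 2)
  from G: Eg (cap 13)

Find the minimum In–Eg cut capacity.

Augment In→A→D→F→Eg: bottleneck 2, flow now 2.
Augment In→A→D→G→Eg: bottleneck 3, flow now 5.
Augment In→A→E→G→Eg: bottleneck 6, flow now 11.
Augment In→B→C→G→Eg: bottleneck 4, flow now 15.
No augmenting path remains; maximum flow = 15.
By max-flow min-cut, the minimum cut capacity equals the max flow.
In the residual graph, reachable from In: {In, A, B, C, D, E, F, G}.
Min-cut edges: F→Eg (2), G→Eg (13); capacity 2 + 13 = 15.

15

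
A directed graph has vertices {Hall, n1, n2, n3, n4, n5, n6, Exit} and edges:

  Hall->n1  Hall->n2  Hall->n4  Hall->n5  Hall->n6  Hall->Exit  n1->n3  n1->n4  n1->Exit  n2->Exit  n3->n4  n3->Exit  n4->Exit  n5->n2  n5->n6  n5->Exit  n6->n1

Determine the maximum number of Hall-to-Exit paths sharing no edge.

Assign every edge capacity 1; by Menger, the answer equals the max flow.
Path Hall→Exit (+1); total 1.
Path Hall→n1→Exit (+1); total 2.
Path Hall→n2→Exit (+1); total 3.
Path Hall→n4→Exit (+1); total 4.
Path Hall→n5→Exit (+1); total 5.
Path Hall→n6→n1→n3→Exit (+1); total 6.
No residual Hall→Exit path; max flow = 6.
Certifying cut of size 6: {Hall→Exit, Hall→n1, Hall→n2, Hall→n4, Hall→n5, Hall→n6}.

6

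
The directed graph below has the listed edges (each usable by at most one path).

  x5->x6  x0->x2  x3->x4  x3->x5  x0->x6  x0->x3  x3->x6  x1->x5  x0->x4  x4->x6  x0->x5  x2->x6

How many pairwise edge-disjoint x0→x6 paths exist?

5

Assign every edge capacity 1; by Menger, the answer equals the max flow.
Path x0→x6 (+1); total 1.
Path x0→x2→x6 (+1); total 2.
Path x0→x3→x6 (+1); total 3.
Path x0→x4→x6 (+1); total 4.
Path x0→x5→x6 (+1); total 5.
No residual x0→x6 path; max flow = 5.
Certifying cut of size 5: {x0→x2, x0→x3, x0→x4, x0→x5, x0→x6}.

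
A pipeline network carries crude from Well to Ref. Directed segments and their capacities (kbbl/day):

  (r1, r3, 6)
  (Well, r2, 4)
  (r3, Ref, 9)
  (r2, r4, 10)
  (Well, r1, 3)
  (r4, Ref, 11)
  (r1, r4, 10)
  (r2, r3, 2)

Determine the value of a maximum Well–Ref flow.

Augment Well→r1→r3→Ref: bottleneck 3, flow now 3.
Augment Well→r2→r3→Ref: bottleneck 2, flow now 5.
Augment Well→r2→r4→Ref: bottleneck 2, flow now 7.
No augmenting path remains; maximum flow = 7.
In the residual graph, reachable from Well: {Well}.
Min-cut edges: Well→r1 (3), Well→r2 (4); capacity 3 + 4 = 7.
This cut is saturated, so no flow can exceed 7.

7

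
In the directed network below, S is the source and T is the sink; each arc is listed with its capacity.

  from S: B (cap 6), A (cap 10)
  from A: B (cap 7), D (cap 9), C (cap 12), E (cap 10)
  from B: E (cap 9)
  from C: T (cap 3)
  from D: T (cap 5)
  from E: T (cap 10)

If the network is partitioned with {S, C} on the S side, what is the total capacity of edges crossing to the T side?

19

Edges leaving {S, C}: S→A (10), S→B (6), C→T (3).
Cut capacity = 10 + 6 + 3 = 19.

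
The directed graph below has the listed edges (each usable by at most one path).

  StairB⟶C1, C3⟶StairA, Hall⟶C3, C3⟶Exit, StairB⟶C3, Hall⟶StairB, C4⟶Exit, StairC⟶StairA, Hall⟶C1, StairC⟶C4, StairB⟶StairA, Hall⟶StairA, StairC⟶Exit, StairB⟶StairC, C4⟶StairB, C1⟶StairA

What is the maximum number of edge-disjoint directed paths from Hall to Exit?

2

Assign every edge capacity 1; by Menger, the answer equals the max flow.
Path Hall→C3→Exit (+1); total 1.
Path Hall→StairB→StairC→Exit (+1); total 2.
No residual Hall→Exit path; max flow = 2.
Certifying cut of size 2: {Hall→C3, Hall→StairB}.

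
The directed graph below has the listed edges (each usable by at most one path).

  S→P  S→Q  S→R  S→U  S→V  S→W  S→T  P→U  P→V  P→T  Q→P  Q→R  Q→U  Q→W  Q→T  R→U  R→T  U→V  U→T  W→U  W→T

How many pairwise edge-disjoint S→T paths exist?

Assign every edge capacity 1; by Menger, the answer equals the max flow.
Path S→T (+1); total 1.
Path S→P→T (+1); total 2.
Path S→Q→T (+1); total 3.
Path S→R→T (+1); total 4.
Path S→U→T (+1); total 5.
Path S→W→T (+1); total 6.
No residual S→T path; max flow = 6.
Certifying cut of size 6: {S→P, S→Q, S→R, S→T, S→U, S→W}.

6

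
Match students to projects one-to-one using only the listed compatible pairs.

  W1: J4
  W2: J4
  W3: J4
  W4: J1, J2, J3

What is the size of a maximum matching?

Unit-capacity flow: source→left, listed edges, right→sink; max matching = max flow.
Augmenting path W1→J4 (+1); matched 1.
Augmenting path W4→J1 (+1); matched 2.
No augmenting path remains; maximum matching = 2.
König certificate: {W4, J4} is a vertex cover of size 2 (every listed pair touches it), so no matching can be larger.

2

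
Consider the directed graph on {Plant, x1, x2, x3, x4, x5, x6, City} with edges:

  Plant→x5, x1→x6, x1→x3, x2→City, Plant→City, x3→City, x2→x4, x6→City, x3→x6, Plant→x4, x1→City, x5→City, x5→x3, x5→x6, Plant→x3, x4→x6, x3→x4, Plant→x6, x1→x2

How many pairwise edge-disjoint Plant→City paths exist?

4

Assign every edge capacity 1; by Menger, the answer equals the max flow.
Path Plant→City (+1); total 1.
Path Plant→x3→City (+1); total 2.
Path Plant→x5→City (+1); total 3.
Path Plant→x6→City (+1); total 4.
No residual Plant→City path; max flow = 4.
Certifying cut of size 4: {Plant→City, Plant→x3, Plant→x5, x6→City}.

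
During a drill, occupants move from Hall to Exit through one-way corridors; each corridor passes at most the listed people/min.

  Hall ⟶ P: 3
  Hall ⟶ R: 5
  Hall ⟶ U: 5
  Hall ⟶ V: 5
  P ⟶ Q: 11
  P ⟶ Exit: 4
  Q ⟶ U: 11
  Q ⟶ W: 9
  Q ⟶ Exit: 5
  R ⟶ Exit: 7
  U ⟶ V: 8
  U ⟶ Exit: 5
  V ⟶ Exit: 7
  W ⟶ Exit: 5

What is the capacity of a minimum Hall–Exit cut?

Augment Hall→P→Exit: bottleneck 3, flow now 3.
Augment Hall→R→Exit: bottleneck 5, flow now 8.
Augment Hall→U→Exit: bottleneck 5, flow now 13.
Augment Hall→V→Exit: bottleneck 5, flow now 18.
No augmenting path remains; maximum flow = 18.
By max-flow min-cut, the minimum cut capacity equals the max flow.
In the residual graph, reachable from Hall: {Hall}.
Min-cut edges: Hall→P (3), Hall→R (5), Hall→U (5), Hall→V (5); capacity 3 + 5 + 5 + 5 = 18.

18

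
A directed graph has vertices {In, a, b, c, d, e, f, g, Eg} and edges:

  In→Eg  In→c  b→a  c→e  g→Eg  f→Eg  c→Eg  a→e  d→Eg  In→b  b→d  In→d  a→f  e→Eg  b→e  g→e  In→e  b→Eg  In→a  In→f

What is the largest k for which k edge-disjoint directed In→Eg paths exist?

6

Assign every edge capacity 1; by Menger, the answer equals the max flow.
Path In→Eg (+1); total 1.
Path In→b→Eg (+1); total 2.
Path In→c→Eg (+1); total 3.
Path In→d→Eg (+1); total 4.
Path In→e→Eg (+1); total 5.
Path In→f→Eg (+1); total 6.
No residual In→Eg path; max flow = 6.
Certifying cut of size 6: {In→Eg, In→b, In→c, In→d, e→Eg, f→Eg}.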